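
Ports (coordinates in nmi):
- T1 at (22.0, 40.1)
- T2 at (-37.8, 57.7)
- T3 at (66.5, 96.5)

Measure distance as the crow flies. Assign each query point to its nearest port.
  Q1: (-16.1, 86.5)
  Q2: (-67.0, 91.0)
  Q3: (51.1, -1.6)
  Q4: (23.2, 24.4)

Q1→T2; Q2→T2; Q3→T1; Q4→T1

Q1 at (-16.1, 86.5):
  T1: 60.0 nmi
  T2: 36.1 nmi
  T3: 83.2 nmi
  → nearest: T2 (36.1 nmi)
Q2 at (-67.0, 91.0):
  T1: 102.5 nmi
  T2: 44.3 nmi
  T3: 133.6 nmi
  → nearest: T2 (44.3 nmi)
Q3 at (51.1, -1.6):
  T1: 50.8 nmi
  T2: 106.9 nmi
  T3: 99.3 nmi
  → nearest: T1 (50.8 nmi)
Q4 at (23.2, 24.4):
  T1: 15.7 nmi
  T2: 69.5 nmi
  T3: 84.1 nmi
  → nearest: T1 (15.7 nmi)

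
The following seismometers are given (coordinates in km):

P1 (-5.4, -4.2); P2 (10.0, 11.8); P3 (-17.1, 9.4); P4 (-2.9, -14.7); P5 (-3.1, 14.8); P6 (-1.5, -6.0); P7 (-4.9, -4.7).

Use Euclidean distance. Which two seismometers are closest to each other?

P1 and P7

Pairwise distances:
P1–P2: √((15.4)² + (16.0)²) = √(237.1600 + 256.0000) = 22.21 km
P1–P3: √((-11.7)² + (13.6)²) = √(136.8900 + 184.9600) = 17.94 km
P1–P4: √((2.5)² + (-10.5)²) = √(6.2500 + 110.2500) = 10.79 km
P1–P5: √((2.3)² + (19.0)²) = √(5.2900 + 361.0000) = 19.14 km
P1–P6: √((3.9)² + (-1.8)²) = √(15.2100 + 3.2400) = 4.30 km
P1–P7: √((0.5)² + (-0.5)²) = √(0.2500 + 0.2500) = 0.71 km
P2–P3: √((-27.1)² + (-2.4)²) = √(734.4100 + 5.7600) = 27.21 km
P2–P4: √((-12.9)² + (-26.5)²) = √(166.4100 + 702.2500) = 29.47 km
P2–P5: √((-13.1)² + (3.0)²) = √(171.6100 + 9.0000) = 13.44 km
P2–P6: √((-11.5)² + (-17.8)²) = √(132.2500 + 316.8400) = 21.19 km
P2–P7: √((-14.9)² + (-16.5)²) = √(222.0100 + 272.2500) = 22.23 km
P3–P4: √((14.2)² + (-24.1)²) = √(201.6400 + 580.8100) = 27.97 km
P3–P5: √((14.0)² + (5.4)²) = √(196.0000 + 29.1600) = 15.01 km
P3–P6: √((15.6)² + (-15.4)²) = √(243.3600 + 237.1600) = 21.92 km
P3–P7: √((12.2)² + (-14.1)²) = √(148.8400 + 198.8100) = 18.65 km
P4–P5: √((-0.2)² + (29.5)²) = √(0.0400 + 870.2500) = 29.50 km
P4–P6: √((1.4)² + (8.7)²) = √(1.9600 + 75.6900) = 8.81 km
P4–P7: √((-2.0)² + (10.0)²) = √(4.0000 + 100.0000) = 10.20 km
P5–P6: √((1.6)² + (-20.8)²) = √(2.5600 + 432.6400) = 20.86 km
P5–P7: √((-1.8)² + (-19.5)²) = √(3.2400 + 380.2500) = 19.58 km
P6–P7: √((-3.4)² + (1.3)²) = √(11.5600 + 1.6900) = 3.64 km
Closest pair: P1–P7 at 0.71 km.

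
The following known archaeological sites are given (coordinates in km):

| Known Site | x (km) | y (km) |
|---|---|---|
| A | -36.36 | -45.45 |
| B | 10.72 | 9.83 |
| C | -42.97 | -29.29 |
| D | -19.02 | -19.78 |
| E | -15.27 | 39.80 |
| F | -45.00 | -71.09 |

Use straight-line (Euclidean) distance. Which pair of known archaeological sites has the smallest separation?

Pairwise distances:
A–C: √((-6.61)² + (16.16)²) = √(43.6921 + 261.1456) = 17.46 km
C–D: √((23.95)² + (9.51)²) = √(573.6025 + 90.4401) = 25.77 km
A–F: √((-8.64)² + (-25.64)²) = √(74.6496 + 657.4096) = 27.06 km
A–D: √((17.34)² + (25.67)²) = √(300.6756 + 658.9489) = 30.98 km
B–E: √((-25.99)² + (29.97)²) = √(675.4801 + 898.2009) = 39.67 km
C–F: √((-2.03)² + (-41.80)²) = √(4.1209 + 1747.2400) = 41.85 km
B–D: √((-29.74)² + (-29.61)²) = √(884.4676 + 876.7521) = 41.97 km
D–F: √((-25.98)² + (-51.31)²) = √(674.9604 + 2632.7161) = 57.51 km
D–E: √((3.75)² + (59.58)²) = √(14.0625 + 3549.7764) = 59.70 km
B–C: √((-53.69)² + (-39.12)²) = √(2882.6161 + 1530.3744) = 66.43 km
A–B: √((47.08)² + (55.28)²) = √(2216.5264 + 3055.8784) = 72.61 km
C–E: √((27.70)² + (69.09)²) = √(767.2900 + 4773.4281) = 74.44 km
A–E: √((21.09)² + (85.25)²) = √(444.7881 + 7267.5625) = 87.82 km
B–F: √((-55.72)² + (-80.92)²) = √(3104.7184 + 6548.0464) = 98.25 km
E–F: √((-29.73)² + (-110.89)²) = √(883.8729 + 12296.5921) = 114.81 km
Closest pair: A–C at 17.46 km.

A and C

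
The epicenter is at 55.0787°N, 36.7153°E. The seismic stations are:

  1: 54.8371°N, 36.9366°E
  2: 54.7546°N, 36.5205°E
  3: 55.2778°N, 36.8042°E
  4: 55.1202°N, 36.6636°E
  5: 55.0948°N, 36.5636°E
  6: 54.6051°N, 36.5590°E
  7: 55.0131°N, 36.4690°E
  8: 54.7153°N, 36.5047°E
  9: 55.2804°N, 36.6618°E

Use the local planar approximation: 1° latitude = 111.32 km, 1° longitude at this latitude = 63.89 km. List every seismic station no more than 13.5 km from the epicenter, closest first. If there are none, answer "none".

Distances from 55.0787°N, 36.7153°E:
1: √((-0.2416·111.32)² + (0.2213·63.89)²) = √(723.336291 + 199.907277) = 30.3849 km
2: √((-0.3241·111.32)² + (-0.1948·63.89)²) = √(1301.680675 + 154.897241) = 38.1651 km
3: √((0.1991·111.32)² + (0.0889·63.89)²) = √(491.234562 + 32.260367) = 22.8800 km
4: √((0.0415·111.32)² + (-0.0517·63.89)²) = √(21.342367 + 10.910555) = 5.6792 km
5: √((0.0161·111.32)² + (-0.1517·63.89)²) = √(3.212167 + 93.937054) = 9.8564 km
6: √((-0.4736·111.32)² + (-0.1563·63.89)²) = √(2779.519868 + 99.720336) = 53.6586 km
7: √((-0.0656·111.32)² + (-0.2463·63.89)²) = √(53.327850 + 247.625064) = 17.3480 km
8: √((-0.3634·111.32)² + (-0.2106·63.89)²) = √(1636.500873 + 181.043322) = 42.6327 km
9: √((0.2017·111.32)² + (-0.0535·63.89)²) = √(504.148166 + 11.683510) = 22.7119 km
Threshold 13.5 km: 4 (5.6792 km), 5 (9.8564 km) are within range.

4, 5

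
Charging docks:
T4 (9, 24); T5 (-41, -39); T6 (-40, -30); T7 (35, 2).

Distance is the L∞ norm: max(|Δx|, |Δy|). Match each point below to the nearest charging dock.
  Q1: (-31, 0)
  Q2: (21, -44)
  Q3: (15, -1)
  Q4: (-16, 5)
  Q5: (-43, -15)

Q1→T6; Q2→T7; Q3→T7; Q4→T4; Q5→T6

Q1 at (-31, 0):
  T4: 40
  T5: 39
  T6: 30
  T7: 66
  → nearest: T6 (30)
Q2 at (21, -44):
  T4: 68
  T5: 62
  T6: 61
  T7: 46
  → nearest: T7 (46)
Q3 at (15, -1):
  T4: 25
  T5: 56
  T6: 55
  T7: 20
  → nearest: T7 (20)
Q4 at (-16, 5):
  T4: 25
  T5: 44
  T6: 35
  T7: 51
  → nearest: T4 (25)
Q5 at (-43, -15):
  T4: 52
  T5: 24
  T6: 15
  T7: 78
  → nearest: T6 (15)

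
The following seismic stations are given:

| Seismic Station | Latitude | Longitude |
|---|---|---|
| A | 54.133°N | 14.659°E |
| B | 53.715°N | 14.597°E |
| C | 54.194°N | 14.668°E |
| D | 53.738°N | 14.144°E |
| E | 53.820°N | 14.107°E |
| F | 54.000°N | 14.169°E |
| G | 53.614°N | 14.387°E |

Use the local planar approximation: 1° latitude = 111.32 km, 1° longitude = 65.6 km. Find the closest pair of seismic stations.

Pairwise distances:
A–C: 6.816 km
D–E: 9.445 km
B–G: 17.782 km
E–F: 20.446 km
D–G: 21.087 km
D–F: 29.212 km
E–G: 29.381 km
B–D: 29.827 km
B–E: 34.203 km
A–F: 35.390 km
C–F: 39.216 km
B–F: 42.366 km
F–G: 45.287 km
A–B: 46.709 km
A–E: 50.252 km
B–C: 53.525 km
A–D: 55.451 km
C–E: 55.567 km
A–G: 60.468 km
C–D: 61.306 km
C–G: 67.145 km
Closest pair: A–C at 6.816 km.

A and C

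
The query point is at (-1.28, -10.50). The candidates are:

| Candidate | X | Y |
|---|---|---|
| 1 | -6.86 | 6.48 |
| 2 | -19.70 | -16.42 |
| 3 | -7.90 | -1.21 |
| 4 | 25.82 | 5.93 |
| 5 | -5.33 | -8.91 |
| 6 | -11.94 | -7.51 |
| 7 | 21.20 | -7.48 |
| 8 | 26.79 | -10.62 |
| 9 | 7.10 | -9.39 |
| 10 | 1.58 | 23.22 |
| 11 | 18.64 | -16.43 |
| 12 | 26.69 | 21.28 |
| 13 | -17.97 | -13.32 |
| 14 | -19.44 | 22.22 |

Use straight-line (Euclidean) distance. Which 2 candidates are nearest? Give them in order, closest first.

5, 9

Distances from (-1.28, -10.50):
1: 17.87
2: 19.35
3: 11.41
4: 31.69
5: 4.35
6: 11.07
7: 22.68
8: 28.07
9: 8.45
10: 33.84
11: 20.78
12: 42.34
13: 16.93
14: 37.42
Sorted: 5 (4.35) < 9 (8.45) < 6 (11.07) < 3 (11.41) < …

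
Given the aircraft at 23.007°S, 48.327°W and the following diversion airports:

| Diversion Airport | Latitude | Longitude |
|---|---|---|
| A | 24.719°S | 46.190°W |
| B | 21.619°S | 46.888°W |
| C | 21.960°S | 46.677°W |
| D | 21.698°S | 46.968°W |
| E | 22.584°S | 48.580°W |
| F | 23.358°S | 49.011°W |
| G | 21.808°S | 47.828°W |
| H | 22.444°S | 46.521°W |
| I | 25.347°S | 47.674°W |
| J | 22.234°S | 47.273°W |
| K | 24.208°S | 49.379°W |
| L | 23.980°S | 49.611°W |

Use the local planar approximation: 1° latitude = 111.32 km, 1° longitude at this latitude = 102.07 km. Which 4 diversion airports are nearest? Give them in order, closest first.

E, F, J, G

Distances from 23.007°S, 48.327°W:
A: 289.653 km
B: 213.184 km
C: 204.812 km
D: 201.184 km
E: 53.705 km
F: 80.006 km
G: 142.860 km
H: 194.701 km
I: 268.881 km
J: 137.762 km
K: 171.477 km
L: 170.024 km
Sorted: E (53.705 km) < F (80.006 km) < J (137.762 km) < G (142.860 km) < L (170.024 km) < K (171.477 km) < …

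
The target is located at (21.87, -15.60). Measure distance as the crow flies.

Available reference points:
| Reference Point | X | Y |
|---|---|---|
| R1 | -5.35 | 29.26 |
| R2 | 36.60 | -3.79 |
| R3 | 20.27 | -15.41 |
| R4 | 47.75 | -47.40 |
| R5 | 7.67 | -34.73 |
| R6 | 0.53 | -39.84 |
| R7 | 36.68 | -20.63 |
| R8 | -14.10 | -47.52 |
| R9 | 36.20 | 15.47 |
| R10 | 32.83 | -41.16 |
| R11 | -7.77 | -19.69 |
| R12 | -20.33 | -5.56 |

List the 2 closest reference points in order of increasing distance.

R3, R7

Distances from (21.87, -15.60):
R1: 52.47
R2: 18.88
R3: 1.61
R4: 41.00
R5: 23.82
R6: 32.30
R7: 15.64
R8: 48.09
R9: 34.22
R10: 27.81
R11: 29.92
R12: 43.38
Sorted: R3 (1.61) < R7 (15.64) < R2 (18.88) < R5 (23.82) < …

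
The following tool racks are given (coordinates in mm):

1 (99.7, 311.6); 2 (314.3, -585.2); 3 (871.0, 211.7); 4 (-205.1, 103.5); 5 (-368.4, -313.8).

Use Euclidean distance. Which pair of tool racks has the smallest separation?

Pairwise distances:
1–4: 369.1 mm
4–5: 448.1 mm
2–5: 734.7 mm
1–3: 777.7 mm
1–5: 781.2 mm
2–4: 862.6 mm
1–2: 922.1 mm
2–3: 972.1 mm
3–4: 1081.5 mm
3–5: 1346.2 mm
Closest pair: 1–4 at 369.1 mm.

1 and 4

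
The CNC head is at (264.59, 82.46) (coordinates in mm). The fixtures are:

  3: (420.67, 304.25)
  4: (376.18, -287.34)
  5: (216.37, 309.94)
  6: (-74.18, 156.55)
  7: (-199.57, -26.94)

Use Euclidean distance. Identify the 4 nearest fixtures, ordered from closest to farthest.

Distances from (264.59, 82.46):
3: √((156.08)² + (221.79)²) = √(24360.9664 + 49190.8041) = 271.20 mm
4: √((111.59)² + (-369.80)²) = √(12452.3281 + 136752.0400) = 386.27 mm
5: √((-48.22)² + (227.48)²) = √(2325.1684 + 51747.1504) = 232.53 mm
6: √((-338.77)² + (74.09)²) = √(114765.1129 + 5489.3281) = 346.78 mm
7: √((-464.16)² + (-109.40)²) = √(215444.5056 + 11968.3600) = 476.88 mm
Sorted: 5 (232.53 mm) < 3 (271.20 mm) < 6 (346.78 mm) < 4 (386.27 mm) < 7 (476.88 mm)

5, 3, 6, 4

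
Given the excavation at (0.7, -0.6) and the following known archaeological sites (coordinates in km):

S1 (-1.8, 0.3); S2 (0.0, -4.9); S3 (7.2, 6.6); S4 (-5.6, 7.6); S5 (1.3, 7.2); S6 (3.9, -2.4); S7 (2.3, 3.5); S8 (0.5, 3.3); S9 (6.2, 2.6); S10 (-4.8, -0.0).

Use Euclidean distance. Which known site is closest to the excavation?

S1

Distances from (0.7, -0.6):
S1: √((-2.5)² + (0.9)²) = √(6.2500 + 0.8100) = 2.66 km
S2: √((-0.7)² + (-4.3)²) = √(0.4900 + 18.4900) = 4.36 km
S3: √((6.5)² + (7.2)²) = √(42.2500 + 51.8400) = 9.70 km
S4: √((-6.3)² + (8.2)²) = √(39.6900 + 67.2400) = 10.34 km
S5: √((0.6)² + (7.8)²) = √(0.3600 + 60.8400) = 7.82 km
S6: √((3.2)² + (-1.8)²) = √(10.2400 + 3.2400) = 3.67 km
S7: √((1.6)² + (4.1)²) = √(2.5600 + 16.8100) = 4.40 km
S8: √((-0.2)² + (3.9)²) = √(0.0400 + 15.2100) = 3.91 km
S9: √((5.5)² + (3.2)²) = √(30.2500 + 10.2400) = 6.36 km
S10: √((-5.5)² + (0.6)²) = √(30.2500 + 0.3600) = 5.53 km
Minimum: S1 at 2.66 km.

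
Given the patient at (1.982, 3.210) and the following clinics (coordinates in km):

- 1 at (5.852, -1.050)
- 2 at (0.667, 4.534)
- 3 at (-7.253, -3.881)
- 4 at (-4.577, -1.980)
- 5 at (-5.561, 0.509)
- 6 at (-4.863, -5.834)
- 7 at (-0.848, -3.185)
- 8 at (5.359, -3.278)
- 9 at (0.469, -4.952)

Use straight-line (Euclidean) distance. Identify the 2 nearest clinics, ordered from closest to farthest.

2, 1

Distances from (1.982, 3.210):
1: √((3.870)² + (-4.260)²) = √(14.97690 + 18.14760) = 5.755 km
2: √((-1.315)² + (1.324)²) = √(1.72922 + 1.75298) = 1.866 km
3: √((-9.235)² + (-7.091)²) = √(85.28522 + 50.28228) = 11.643 km
4: √((-6.559)² + (-5.190)²) = √(43.02048 + 26.93610) = 8.364 km
5: √((-7.543)² + (-2.701)²) = √(56.89685 + 7.29540) = 8.012 km
6: √((-6.845)² + (-9.044)²) = √(46.85403 + 81.79394) = 11.342 km
7: √((-2.830)² + (-6.395)²) = √(8.00890 + 40.89602) = 6.993 km
8: √((3.377)² + (-6.488)²) = √(11.40413 + 42.09414) = 7.314 km
9: √((-1.513)² + (-8.162)²) = √(2.28917 + 66.61824) = 8.301 km
Sorted: 2 (1.866 km) < 1 (5.755 km) < 7 (6.993 km) < 8 (7.314 km) < …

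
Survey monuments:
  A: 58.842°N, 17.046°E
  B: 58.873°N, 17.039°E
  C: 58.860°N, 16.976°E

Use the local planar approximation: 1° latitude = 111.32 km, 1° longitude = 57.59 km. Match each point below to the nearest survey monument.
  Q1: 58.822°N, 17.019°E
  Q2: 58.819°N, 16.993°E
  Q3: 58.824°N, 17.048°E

Q1→A; Q2→A; Q3→A

Q1 at 58.822°N, 17.019°E:
  A: 2.716 km
  B: 5.793 km
  C: 4.902 km
  → nearest: A (2.716 km)
Q2 at 58.819°N, 16.993°E:
  A: 3.984 km
  B: 6.569 km
  C: 4.668 km
  → nearest: A (3.984 km)
Q3 at 58.824°N, 17.048°E:
  A: 2.007 km
  B: 5.479 km
  C: 5.767 km
  → nearest: A (2.007 km)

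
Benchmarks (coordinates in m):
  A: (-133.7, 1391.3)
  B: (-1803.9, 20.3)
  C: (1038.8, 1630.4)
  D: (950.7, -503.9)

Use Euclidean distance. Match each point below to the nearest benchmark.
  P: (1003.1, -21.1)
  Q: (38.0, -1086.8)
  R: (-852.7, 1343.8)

P→D; Q→D; R→A

P at (1003.1, -21.1):
  A: 1813.1 m
  B: 2807.3 m
  C: 1651.9 m
  D: 485.6 m
  → nearest: D (485.6 m)
Q at (38.0, -1086.8):
  A: 2484.0 m
  B: 2149.0 m
  C: 2895.6 m
  D: 1083.0 m
  → nearest: D (1083.0 m)
R at (-852.7, 1343.8):
  A: 720.6 m
  B: 1629.9 m
  C: 1913.1 m
  D: 2581.9 m
  → nearest: A (720.6 m)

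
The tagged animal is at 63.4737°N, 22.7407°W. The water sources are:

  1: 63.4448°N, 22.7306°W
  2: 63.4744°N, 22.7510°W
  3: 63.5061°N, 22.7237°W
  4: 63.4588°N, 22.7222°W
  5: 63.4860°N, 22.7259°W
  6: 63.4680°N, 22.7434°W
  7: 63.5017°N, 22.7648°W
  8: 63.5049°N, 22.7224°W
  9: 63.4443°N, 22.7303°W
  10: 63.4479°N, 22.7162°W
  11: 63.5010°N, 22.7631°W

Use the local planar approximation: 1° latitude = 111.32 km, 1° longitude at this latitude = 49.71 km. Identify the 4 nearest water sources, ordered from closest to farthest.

Distances from 63.4737°N, 22.7407°W:
1: √((-0.0289·111.32)² + (0.0101·49.71)²) = √(10.350041 + 0.252075) = 3.2561 km
2: √((0.0007·111.32)² + (-0.0103·49.71)²) = √(0.006072 + 0.262157) = 0.5179 km
3: √((0.0324·111.32)² + (0.0170·49.71)²) = √(13.008775 + 0.714143) = 3.7044 km
4: √((-0.0149·111.32)² + (0.0185·49.71)²) = √(2.751180 + 0.845729) = 1.8966 km
5: √((0.0123·111.32)² + (0.0148·49.71)²) = √(1.874807 + 0.541266) = 1.5544 km
6: √((-0.0057·111.32)² + (-0.0027·49.71)²) = √(0.402621 + 0.018014) = 0.6486 km
7: √((0.0280·111.32)² + (-0.0241·49.71)²) = √(9.715440 + 1.435230) = 3.3393 km
8: √((0.0312·111.32)² + (0.0183·49.71)²) = √(12.063007 + 0.827541) = 3.5903 km
9: √((-0.0294·111.32)² + (0.0104·49.71)²) = √(10.711272 + 0.267272) = 3.3134 km
10: √((-0.0258·111.32)² + (0.0245·49.71)²) = √(8.248706 + 1.483268) = 3.1196 km
11: √((0.0273·111.32)² + (-0.0224·49.71)²) = √(9.235740 + 1.239891) = 3.2366 km
Sorted: 2 (0.5179 km) < 6 (0.6486 km) < 5 (1.5544 km) < 4 (1.8966 km) < 10 (3.1196 km) < 11 (3.2366 km) < …

2, 6, 5, 4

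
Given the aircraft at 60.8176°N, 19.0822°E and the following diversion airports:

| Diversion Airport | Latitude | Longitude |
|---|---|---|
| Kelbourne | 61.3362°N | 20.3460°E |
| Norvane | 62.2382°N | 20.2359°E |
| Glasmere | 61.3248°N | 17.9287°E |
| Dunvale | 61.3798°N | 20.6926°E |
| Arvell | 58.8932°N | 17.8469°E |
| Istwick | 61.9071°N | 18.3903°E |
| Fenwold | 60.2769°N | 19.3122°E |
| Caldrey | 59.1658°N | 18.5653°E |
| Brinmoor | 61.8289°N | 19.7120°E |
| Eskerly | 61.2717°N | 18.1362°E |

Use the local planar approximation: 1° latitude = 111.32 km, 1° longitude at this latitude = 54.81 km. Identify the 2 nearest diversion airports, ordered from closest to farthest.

Fenwold, Eskerly

Distances from 60.8176°N, 19.0822°E:
Kelbourne: 90.1720 km
Norvane: 170.3150 km
Glasmere: 84.7649 km
Dunvale: 108.2019 km
Arvell: 224.6691 km
Istwick: 127.0738 km
Fenwold: 61.4967 km
Caldrey: 186.0482 km
Brinmoor: 117.7513 km
Eskerly: 72.4140 km
Sorted: Fenwold (61.4967 km) < Eskerly (72.4140 km) < Glasmere (84.7649 km) < Kelbourne (90.1720 km) < …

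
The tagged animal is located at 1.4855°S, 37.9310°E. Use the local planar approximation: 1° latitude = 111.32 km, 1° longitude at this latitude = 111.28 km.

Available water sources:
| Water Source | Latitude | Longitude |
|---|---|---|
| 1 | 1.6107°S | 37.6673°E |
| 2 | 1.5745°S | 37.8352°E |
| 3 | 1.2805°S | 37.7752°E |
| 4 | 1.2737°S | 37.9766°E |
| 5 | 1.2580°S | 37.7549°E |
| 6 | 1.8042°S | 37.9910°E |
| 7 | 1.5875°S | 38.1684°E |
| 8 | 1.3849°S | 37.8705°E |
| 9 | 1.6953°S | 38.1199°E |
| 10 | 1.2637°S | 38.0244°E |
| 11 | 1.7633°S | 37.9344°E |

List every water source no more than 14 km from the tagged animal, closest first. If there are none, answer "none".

Distances from 1.4855°S, 37.9310°E:
1: 32.4861 km
2: 14.5536 km
3: 28.6595 km
4: 24.1174 km
5: 32.0217 km
6: 36.1005 km
7: 28.7547 km
8: 13.0667 km
9: 31.4218 km
10: 26.7892 km
11: 30.9270 km
Threshold 14 km: 8 (13.0667 km) is within range.

8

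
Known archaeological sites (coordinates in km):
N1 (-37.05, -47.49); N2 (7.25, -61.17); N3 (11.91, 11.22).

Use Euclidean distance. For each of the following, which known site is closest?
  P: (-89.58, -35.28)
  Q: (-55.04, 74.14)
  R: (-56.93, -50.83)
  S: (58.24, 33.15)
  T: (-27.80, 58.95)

P→N1; Q→N3; R→N1; S→N3; T→N3

P at (-89.58, -35.28):
  N1: √((52.53)² + (-12.21)²) = √(2759.4009 + 149.0841) = 53.93 km
  N2: √((96.83)² + (-25.89)²) = √(9376.0489 + 670.2921) = 100.23 km
  N3: √((101.49)² + (46.50)²) = √(10300.2201 + 2162.2500) = 111.64 km
  → nearest: N1 (53.93 km)
Q at (-55.04, 74.14):
  N1: √((17.99)² + (-121.63)²) = √(323.6401 + 14793.8569) = 122.95 km
  N2: √((62.29)² + (-135.31)²) = √(3880.0441 + 18308.7961) = 148.96 km
  N3: √((66.95)² + (-62.92)²) = √(4482.3025 + 3958.9264) = 91.88 km
  → nearest: N3 (91.88 km)
R at (-56.93, -50.83):
  N1: √((19.88)² + (3.34)²) = √(395.2144 + 11.1556) = 20.16 km
  N2: √((64.18)² + (-10.34)²) = √(4119.0724 + 106.9156) = 65.01 km
  N3: √((68.84)² + (62.05)²) = √(4738.9456 + 3850.2025) = 92.68 km
  → nearest: N1 (20.16 km)
S at (58.24, 33.15):
  N1: √((-95.29)² + (-80.64)²) = √(9080.1841 + 6502.8096) = 124.83 km
  N2: √((-50.99)² + (-94.32)²) = √(2599.9801 + 8896.2624) = 107.22 km
  N3: √((-46.33)² + (-21.93)²) = √(2146.4689 + 480.9249) = 51.26 km
  → nearest: N3 (51.26 km)
T at (-27.80, 58.95):
  N1: √((-9.25)² + (-106.44)²) = √(85.5625 + 11329.4736) = 106.84 km
  N2: √((35.05)² + (-120.12)²) = √(1228.5025 + 14428.8144) = 125.13 km
  N3: √((39.71)² + (-47.73)²) = √(1576.8841 + 2278.1529) = 62.09 km
  → nearest: N3 (62.09 km)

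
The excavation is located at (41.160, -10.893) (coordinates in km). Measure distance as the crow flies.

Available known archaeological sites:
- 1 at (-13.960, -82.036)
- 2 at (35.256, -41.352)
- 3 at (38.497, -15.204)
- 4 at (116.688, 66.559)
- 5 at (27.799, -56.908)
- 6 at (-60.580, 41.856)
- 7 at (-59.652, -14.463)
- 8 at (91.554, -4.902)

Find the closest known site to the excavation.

Distances from (41.160, -10.893):
1: 89.997 km
2: 31.026 km
3: 5.067 km
4: 108.182 km
5: 47.916 km
6: 114.601 km
7: 100.875 km
8: 50.749 km
Minimum: 3 at 5.067 km.

3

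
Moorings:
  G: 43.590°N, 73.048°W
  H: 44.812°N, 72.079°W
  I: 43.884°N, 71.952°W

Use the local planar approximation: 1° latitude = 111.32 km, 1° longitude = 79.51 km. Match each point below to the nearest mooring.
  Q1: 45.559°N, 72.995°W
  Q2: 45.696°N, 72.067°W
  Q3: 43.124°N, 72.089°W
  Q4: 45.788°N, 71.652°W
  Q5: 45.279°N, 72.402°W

Q1→H; Q2→H; Q3→I; Q4→H; Q5→H

Q1 at 45.559°N, 72.995°W:
  G: 219.230 km
  H: 110.541 km
  I: 204.071 km
  → nearest: H (110.541 km)
Q2 at 45.696°N, 72.067°W:
  G: 247.075 km
  H: 98.412 km
  I: 201.919 km
  → nearest: H (98.412 km)
Q3 at 43.124°N, 72.089°W:
  G: 92.223 km
  H: 187.910 km
  I: 85.302 km
  → nearest: I (85.302 km)
Q4 at 45.788°N, 71.652°W:
  G: 268.680 km
  H: 113.829 km
  I: 213.291 km
  → nearest: H (113.829 km)
Q5 at 45.279°N, 72.402°W:
  G: 194.909 km
  H: 57.984 km
  I: 159.360 km
  → nearest: H (57.984 km)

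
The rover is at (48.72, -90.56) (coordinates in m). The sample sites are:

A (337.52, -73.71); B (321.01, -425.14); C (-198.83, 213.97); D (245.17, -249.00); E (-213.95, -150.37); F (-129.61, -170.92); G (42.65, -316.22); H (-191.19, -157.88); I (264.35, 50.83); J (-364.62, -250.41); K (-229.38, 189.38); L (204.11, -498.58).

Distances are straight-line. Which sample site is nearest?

Distances from (48.72, -90.56):
A: √((288.80)² + (16.85)²) = √(83405.4400 + 283.9225) = 289.29 m
B: √((272.29)² + (-334.58)²) = √(74141.8441 + 111943.7764) = 431.38 m
C: √((-247.55)² + (304.53)²) = √(61281.0025 + 92738.5209) = 392.45 m
D: √((196.45)² + (-158.44)²) = √(38592.6025 + 25103.2336) = 252.38 m
E: √((-262.67)² + (-59.81)²) = √(68995.5289 + 3577.2361) = 269.39 m
F: √((-178.33)² + (-80.36)²) = √(31801.5889 + 6457.7296) = 195.60 m
G: √((-6.07)² + (-225.66)²) = √(36.8449 + 50922.4356) = 225.74 m
H: √((-239.91)² + (-67.32)²) = √(57556.8081 + 4531.9824) = 249.18 m
I: √((215.63)² + (141.39)²) = √(46496.2969 + 19991.1321) = 257.85 m
J: √((-413.34)² + (-159.85)²) = √(170849.9556 + 25552.0225) = 443.17 m
K: √((-278.10)² + (279.94)²) = √(77339.6100 + 78366.4036) = 394.60 m
L: √((155.39)² + (-408.02)²) = √(24146.0521 + 166480.3204) = 436.61 m
Minimum: F at 195.60 m.

F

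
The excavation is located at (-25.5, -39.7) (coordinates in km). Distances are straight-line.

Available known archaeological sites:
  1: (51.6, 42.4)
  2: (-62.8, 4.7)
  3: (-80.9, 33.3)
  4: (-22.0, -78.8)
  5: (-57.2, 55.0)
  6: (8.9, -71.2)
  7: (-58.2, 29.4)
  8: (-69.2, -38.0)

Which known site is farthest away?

Distances from (-25.5, -39.7):
1: √((77.1)² + (82.1)²) = √(5944.410 + 6740.410) = 112.6 km
2: √((-37.3)² + (44.4)²) = √(1391.290 + 1971.360) = 58.0 km
3: √((-55.4)² + (73.0)²) = √(3069.160 + 5329.000) = 91.6 km
4: √((3.5)² + (-39.1)²) = √(12.250 + 1528.810) = 39.3 km
5: √((-31.7)² + (94.7)²) = √(1004.890 + 8968.090) = 99.9 km
6: √((34.4)² + (-31.5)²) = √(1183.360 + 992.250) = 46.6 km
7: √((-32.7)² + (69.1)²) = √(1069.290 + 4774.810) = 76.4 km
8: √((-43.7)² + (1.7)²) = √(1909.690 + 2.890) = 43.7 km
Maximum: 1 at 112.6 km.

1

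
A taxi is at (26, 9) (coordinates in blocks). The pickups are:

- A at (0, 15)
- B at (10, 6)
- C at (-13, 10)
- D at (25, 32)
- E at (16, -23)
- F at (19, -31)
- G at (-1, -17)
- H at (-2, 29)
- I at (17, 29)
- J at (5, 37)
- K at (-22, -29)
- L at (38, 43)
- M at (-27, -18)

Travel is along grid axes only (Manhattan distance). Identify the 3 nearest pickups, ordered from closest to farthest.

Distances from (26, 9):
A: |-26| + |6| = 26 + 6 = 32 blocks
B: |-16| + |-3| = 16 + 3 = 19 blocks
C: |-39| + |1| = 39 + 1 = 40 blocks
D: |-1| + |23| = 1 + 23 = 24 blocks
E: |-10| + |-32| = 10 + 32 = 42 blocks
F: |-7| + |-40| = 7 + 40 = 47 blocks
G: |-27| + |-26| = 27 + 26 = 53 blocks
H: |-28| + |20| = 28 + 20 = 48 blocks
I: |-9| + |20| = 9 + 20 = 29 blocks
J: |-21| + |28| = 21 + 28 = 49 blocks
K: |-48| + |-38| = 48 + 38 = 86 blocks
L: |12| + |34| = 12 + 34 = 46 blocks
M: |-53| + |-27| = 53 + 27 = 80 blocks
Sorted: B (19 blocks) < D (24 blocks) < I (29 blocks) < A (32 blocks) < C (40 blocks) < …

B, D, I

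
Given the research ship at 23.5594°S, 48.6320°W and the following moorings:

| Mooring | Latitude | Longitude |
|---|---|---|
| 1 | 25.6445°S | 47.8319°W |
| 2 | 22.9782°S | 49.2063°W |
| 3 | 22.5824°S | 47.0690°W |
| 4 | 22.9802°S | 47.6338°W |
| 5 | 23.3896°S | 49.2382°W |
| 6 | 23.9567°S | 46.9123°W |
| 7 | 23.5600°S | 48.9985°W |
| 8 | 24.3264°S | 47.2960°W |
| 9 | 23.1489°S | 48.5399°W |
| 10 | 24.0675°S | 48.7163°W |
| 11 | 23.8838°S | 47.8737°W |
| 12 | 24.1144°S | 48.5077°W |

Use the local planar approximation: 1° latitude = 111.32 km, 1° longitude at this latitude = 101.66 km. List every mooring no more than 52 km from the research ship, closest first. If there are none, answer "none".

7, 9

Distances from 23.5594°S, 48.6320°W:
1: √((-2.0851·111.32)² + (0.8001·101.66)²) = √(53876.598892 + 6615.897248) = 245.9522 km
2: √((0.5812·111.32)² + (-0.5743·101.66)²) = √(4185.984410 + 3408.614156) = 87.1470 km
3: √((0.9770·111.32)² + (1.5630·101.66)²) = √(11828.659293 + 25247.487553) = 192.5517 km
4: √((0.5792·111.32)² + (0.9982·101.66)²) = √(4157.224726 + 10297.583964) = 120.2282 km
5: √((0.1698·111.32)² + (-0.6062·101.66)²) = √(357.290745 + 3797.799866) = 64.4600 km
6: √((-0.3973·111.32)² + (1.7197·101.66)²) = √(1956.066095 + 30563.676429) = 180.3323 km
7: √((-0.0006·111.32)² + (-0.3665·101.66)²) = √(0.004461 + 1388.187625) = 37.2584 km
8: √((-0.7670·111.32)² + (1.3360·101.66)²) = √(7290.161060 + 18446.463931) = 160.4264 km
9: √((0.4105·111.32)² + (0.0921·101.66)²) = √(2088.203014 + 87.663634) = 46.6462 km
10: √((-0.5081·111.32)² + (-0.0843·101.66)²) = √(3199.225002 + 73.443837) = 57.2072 km
11: √((-0.3244·111.32)² + (0.7583·101.66)²) = √(1304.091567 + 5942.679694) = 85.1280 km
12: √((-0.5550·111.32)² + (0.1243·101.66)²) = √(3817.089663 + 159.677038) = 63.0616 km
Threshold 52 km: 7 (37.2584 km), 9 (46.6462 km) are within range.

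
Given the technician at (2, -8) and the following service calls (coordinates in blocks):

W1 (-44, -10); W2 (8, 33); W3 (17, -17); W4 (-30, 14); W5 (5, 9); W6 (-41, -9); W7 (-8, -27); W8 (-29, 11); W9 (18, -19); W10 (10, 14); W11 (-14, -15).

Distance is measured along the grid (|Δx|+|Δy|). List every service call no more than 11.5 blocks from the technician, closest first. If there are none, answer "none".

Distances from (2, -8):
W1: 48 blocks
W2: 47 blocks
W3: 24 blocks
W4: 54 blocks
W5: 20 blocks
W6: 44 blocks
W7: 29 blocks
W8: 50 blocks
W9: 27 blocks
W10: 30 blocks
W11: 23 blocks
Threshold 11.5 blocks: none within range.

none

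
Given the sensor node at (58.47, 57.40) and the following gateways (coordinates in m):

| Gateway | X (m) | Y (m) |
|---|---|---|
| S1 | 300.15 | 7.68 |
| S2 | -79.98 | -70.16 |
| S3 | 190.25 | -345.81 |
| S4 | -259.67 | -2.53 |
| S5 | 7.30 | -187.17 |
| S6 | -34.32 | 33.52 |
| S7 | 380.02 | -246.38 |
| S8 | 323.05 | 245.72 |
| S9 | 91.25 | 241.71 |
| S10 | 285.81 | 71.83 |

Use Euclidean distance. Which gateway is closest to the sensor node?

Distances from (58.47, 57.40):
S1: √((241.68)² + (-49.72)²) = √(58409.2224 + 2472.0784) = 246.74 m
S2: √((-138.45)² + (-127.56)²) = √(19168.4025 + 16271.5536) = 188.26 m
S3: √((131.78)² + (-403.21)²) = √(17365.9684 + 162578.3041) = 424.20 m
S4: √((-318.14)² + (-59.93)²) = √(101213.0596 + 3591.6049) = 323.74 m
S5: √((-51.17)² + (-244.57)²) = √(2618.3689 + 59814.4849) = 249.87 m
S6: √((-92.79)² + (-23.88)²) = √(8609.9841 + 570.2544) = 95.81 m
S7: √((321.55)² + (-303.78)²) = √(103394.4025 + 92282.2884) = 442.35 m
S8: √((264.58)² + (188.32)²) = √(70002.5764 + 35464.4224) = 324.76 m
S9: √((32.78)² + (184.31)²) = √(1074.5284 + 33970.1761) = 187.20 m
S10: √((227.34)² + (14.43)²) = √(51683.4756 + 208.2249) = 227.80 m
Minimum: S6 at 95.81 m.

S6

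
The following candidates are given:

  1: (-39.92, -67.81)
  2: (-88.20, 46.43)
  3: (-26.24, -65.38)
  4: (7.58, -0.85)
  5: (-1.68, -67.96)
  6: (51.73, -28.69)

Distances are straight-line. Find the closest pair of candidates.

1 and 3

Pairwise distances:
1–3: 13.89
3–5: 24.70
1–5: 38.24
4–6: 52.19
5–6: 66.29
4–5: 67.75
3–4: 72.86
1–4: 82.10
3–6: 86.17
1–6: 99.65
2–4: 106.81
1–2: 124.02
2–3: 127.83
2–5: 143.43
2–6: 158.82
Closest pair: 1–3 at 13.89.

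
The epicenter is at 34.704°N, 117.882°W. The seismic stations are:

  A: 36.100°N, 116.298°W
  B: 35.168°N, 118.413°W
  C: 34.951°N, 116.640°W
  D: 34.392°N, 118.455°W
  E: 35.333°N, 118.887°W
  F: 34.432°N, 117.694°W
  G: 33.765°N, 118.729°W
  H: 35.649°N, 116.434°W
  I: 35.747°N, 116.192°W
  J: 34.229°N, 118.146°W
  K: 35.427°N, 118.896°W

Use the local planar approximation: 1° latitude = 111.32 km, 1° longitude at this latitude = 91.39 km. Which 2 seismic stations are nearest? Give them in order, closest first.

Distances from 34.704°N, 117.882°W:
A: √((1.396·111.32)² + (1.584·91.39)²) = √(24150.00538 + 20955.96716) = 212.382 km
B: √((0.464·111.32)² + (-0.531·91.39)²) = √(2667.97869 + 2354.97552) = 70.873 km
C: √((0.247·111.32)² + (1.242·91.39)²) = √(756.03222 + 12883.69830) = 116.789 km
D: √((-0.312·111.32)² + (-0.573·91.39)²) = √(1206.30071 + 2742.24718) = 62.837 km
E: √((0.629·111.32)² + (-1.005·91.39)²) = √(4902.83961 + 8435.86222) = 115.493 km
F: √((-0.272·111.32)² + (0.188·91.39)²) = √(916.82026 + 295.19776) = 34.814 km
G: √((-0.939·111.32)² + (-0.847·91.39)²) = √(10926.41219 + 5991.89474) = 130.070 km
H: √((0.945·111.32)² + (1.448·91.39)²) = √(11066.49297 + 17511.94878) = 169.052 km
I: √((1.043·111.32)² + (1.690·91.39)²) = √(13480.77972 + 23854.52449) = 193.223 km
J: √((-0.475·111.32)² + (-0.264·91.39)²) = √(2795.97713 + 582.11020) = 58.121 km
K: √((0.723·111.32)² + (-1.014·91.39)²) = √(6477.73220 + 8587.62882) = 122.741 km
Sorted: F (34.814 km) < J (58.121 km) < D (62.837 km) < B (70.873 km) < …

F, J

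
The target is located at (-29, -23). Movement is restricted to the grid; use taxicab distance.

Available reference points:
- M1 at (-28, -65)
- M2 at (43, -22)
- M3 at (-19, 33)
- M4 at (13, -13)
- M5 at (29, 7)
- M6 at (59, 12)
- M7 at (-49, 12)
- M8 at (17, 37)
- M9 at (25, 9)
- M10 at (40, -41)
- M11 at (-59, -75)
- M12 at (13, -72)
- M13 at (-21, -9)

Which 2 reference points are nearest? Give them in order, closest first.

M13, M1

Distances from (-29, -23):
M1: |1| + |-42| = 1 + 42 = 43
M2: |72| + |1| = 72 + 1 = 73
M3: |10| + |56| = 10 + 56 = 66
M4: |42| + |10| = 42 + 10 = 52
M5: |58| + |30| = 58 + 30 = 88
M6: |88| + |35| = 88 + 35 = 123
M7: |-20| + |35| = 20 + 35 = 55
M8: |46| + |60| = 46 + 60 = 106
M9: |54| + |32| = 54 + 32 = 86
M10: |69| + |-18| = 69 + 18 = 87
M11: |-30| + |-52| = 30 + 52 = 82
M12: |42| + |-49| = 42 + 49 = 91
M13: |8| + |14| = 8 + 14 = 22
Sorted: M13 (22) < M1 (43) < M4 (52) < M7 (55) < …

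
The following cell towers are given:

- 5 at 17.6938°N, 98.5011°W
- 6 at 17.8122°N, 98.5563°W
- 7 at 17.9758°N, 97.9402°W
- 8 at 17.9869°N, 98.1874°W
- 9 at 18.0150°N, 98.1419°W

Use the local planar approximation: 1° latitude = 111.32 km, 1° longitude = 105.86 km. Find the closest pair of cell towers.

8 and 9

Pairwise distances:
5–6: √((0.1184·111.32)² + (-0.0552·105.86)²) = √(173.719992 + 34.146165) = 14.4176 km
5–7: √((0.2820·111.32)² + (0.5609·105.86)²) = √(985.472732 + 3525.613166) = 67.1646 km
5–8: √((0.2931·111.32)² + (0.3137·105.86)²) = √(1064.579336 + 1102.789993) = 46.5550 km
5–9: √((0.3212·111.32)² + (0.3592·105.86)²) = √(1278.490392 + 1445.893933) = 52.1956 km
6–7: √((0.1636·111.32)² + (0.6161·105.86)²) = √(331.675196 + 4253.693532) = 67.7154 km
6–8: √((0.1747·111.32)² + (0.3689·105.86)²) = √(378.209301 + 1525.039490) = 43.6262 km
6–9: √((0.2028·111.32)² + (0.4144·105.86)²) = √(509.662050 + 1924.435115) = 49.3366 km
7–8: √((0.0111·111.32)² + (-0.2472·105.86)²) = √(1.526836 + 684.795207) = 26.1977 km
7–9: √((0.0392·111.32)² + (-0.2017·105.86)²) = √(19.042262 + 455.906281) = 21.7933 km
8–9: √((0.0281·111.32)² + (0.0455·105.86)²) = √(9.784960 + 23.199925) = 5.7432 km
Closest pair: 8–9 at 5.7432 km.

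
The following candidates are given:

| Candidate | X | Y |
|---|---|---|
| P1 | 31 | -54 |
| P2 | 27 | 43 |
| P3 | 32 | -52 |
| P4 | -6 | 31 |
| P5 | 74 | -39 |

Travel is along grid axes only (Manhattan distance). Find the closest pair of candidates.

P1 and P3

Pairwise distances:
P1–P2: |-4| + |97| = 4 + 97 = 101
P1–P3: |1| + |2| = 1 + 2 = 3
P1–P4: |-37| + |85| = 37 + 85 = 122
P1–P5: |43| + |15| = 43 + 15 = 58
P2–P3: |5| + |-95| = 5 + 95 = 100
P2–P4: |-33| + |-12| = 33 + 12 = 45
P2–P5: |47| + |-82| = 47 + 82 = 129
P3–P4: |-38| + |83| = 38 + 83 = 121
P3–P5: |42| + |13| = 42 + 13 = 55
P4–P5: |80| + |-70| = 80 + 70 = 150
Closest pair: P1–P3 at 3.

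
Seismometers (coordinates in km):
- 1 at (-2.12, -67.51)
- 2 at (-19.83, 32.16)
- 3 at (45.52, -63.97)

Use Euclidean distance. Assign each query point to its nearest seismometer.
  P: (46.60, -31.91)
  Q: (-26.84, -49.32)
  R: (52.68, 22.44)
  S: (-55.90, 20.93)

P→3; Q→1; R→2; S→2

P at (46.60, -31.91):
  1: √((-48.72)² + (-35.60)²) = √(2373.6384 + 1267.3600) = 60.34 km
  2: √((-66.43)² + (64.07)²) = √(4412.9449 + 4104.9649) = 92.29 km
  3: √((-1.08)² + (-32.06)²) = √(1.1664 + 1027.8436) = 32.08 km
  → nearest: 3 (32.08 km)
Q at (-26.84, -49.32):
  1: √((24.72)² + (-18.19)²) = √(611.0784 + 330.8761) = 30.69 km
  2: √((7.01)² + (81.48)²) = √(49.1401 + 6638.9904) = 81.78 km
  3: √((72.36)² + (-14.65)²) = √(5235.9696 + 214.6225) = 73.83 km
  → nearest: 1 (30.69 km)
R at (52.68, 22.44):
  1: √((-54.80)² + (-89.95)²) = √(3003.0400 + 8091.0025) = 105.33 km
  2: √((-72.51)² + (9.72)²) = √(5257.7001 + 94.4784) = 73.16 km
  3: √((-7.16)² + (-86.41)²) = √(51.2656 + 7466.6881) = 86.71 km
  → nearest: 2 (73.16 km)
S at (-55.90, 20.93):
  1: √((53.78)² + (-88.44)²) = √(2892.2884 + 7821.6336) = 103.51 km
  2: √((36.07)² + (11.23)²) = √(1301.0449 + 126.1129) = 37.78 km
  3: √((101.42)² + (-84.90)²) = √(10286.0164 + 7208.0100) = 132.26 km
  → nearest: 2 (37.78 km)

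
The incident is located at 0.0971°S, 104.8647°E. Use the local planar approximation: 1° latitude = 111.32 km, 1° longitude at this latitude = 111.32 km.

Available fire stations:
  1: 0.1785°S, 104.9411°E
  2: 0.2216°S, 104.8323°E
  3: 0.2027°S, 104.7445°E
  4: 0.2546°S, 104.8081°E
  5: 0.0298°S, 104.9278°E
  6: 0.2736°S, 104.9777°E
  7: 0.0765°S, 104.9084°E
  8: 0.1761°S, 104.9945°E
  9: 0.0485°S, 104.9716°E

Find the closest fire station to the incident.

7

Distances from 0.0971°S, 104.8647°E:
1: √((-0.0814·111.32)² + (0.0764·111.32)²) = √(82.109840 + 72.332440) = 12.4275 km
2: √((-0.1245·111.32)² + (-0.0324·111.32)²) = √(192.081305 + 13.008775) = 14.3210 km
3: √((-0.1056·111.32)² + (-0.1202·111.32)²) = √(138.189241 + 179.042169) = 17.8110 km
4: √((-0.1575·111.32)² + (-0.0566·111.32)²) = √(307.402582 + 39.698972) = 18.6307 km
5: √((0.0673·111.32)² + (0.0631·111.32)²) = √(56.127607 + 49.340678) = 10.2698 km
6: √((-0.1765·111.32)² + (0.1130·111.32)²) = √(386.043118 + 158.235266) = 23.3298 km
7: √((0.0206·111.32)² + (0.0437·111.32)²) = √(5.258730 + 23.665150) = 5.3781 km
8: √((-0.0790·111.32)² + (0.1298·111.32)²) = √(77.339361 + 208.783311) = 16.9152 km
9: √((0.0486·111.32)² + (0.1069·111.32)²) = √(29.269745 + 141.612570) = 13.0722 km
Minimum: 7 at 5.3781 km.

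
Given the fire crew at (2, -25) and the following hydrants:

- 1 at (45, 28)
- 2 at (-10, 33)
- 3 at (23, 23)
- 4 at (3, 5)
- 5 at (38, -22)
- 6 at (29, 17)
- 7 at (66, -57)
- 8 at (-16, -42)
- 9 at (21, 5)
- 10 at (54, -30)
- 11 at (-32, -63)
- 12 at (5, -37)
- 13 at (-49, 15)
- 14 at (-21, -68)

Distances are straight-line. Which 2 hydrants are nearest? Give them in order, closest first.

Distances from (2, -25):
1: 68.2
2: 59.2
3: 52.4
4: 30.0
5: 36.1
6: 49.9
7: 71.6
8: 24.8
9: 35.5
10: 52.2
11: 51.0
12: 12.4
13: 64.8
14: 48.8
Sorted: 12 (12.4) < 8 (24.8) < 4 (30.0) < 9 (35.5) < …

12, 8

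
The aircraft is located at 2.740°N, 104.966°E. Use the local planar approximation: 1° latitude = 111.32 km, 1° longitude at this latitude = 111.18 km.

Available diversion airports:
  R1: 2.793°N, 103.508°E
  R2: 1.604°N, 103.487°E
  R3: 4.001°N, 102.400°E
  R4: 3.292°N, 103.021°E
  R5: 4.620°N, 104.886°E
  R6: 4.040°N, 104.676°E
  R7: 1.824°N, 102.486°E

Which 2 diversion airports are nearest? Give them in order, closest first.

R6, R1

Distances from 2.740°N, 104.966°E:
R1: 162.208 km
R2: 207.439 km
R3: 317.953 km
R4: 224.806 km
R5: 209.471 km
R6: 148.264 km
R7: 293.977 km
Sorted: R6 (148.264 km) < R1 (162.208 km) < R2 (207.439 km) < R5 (209.471 km) < …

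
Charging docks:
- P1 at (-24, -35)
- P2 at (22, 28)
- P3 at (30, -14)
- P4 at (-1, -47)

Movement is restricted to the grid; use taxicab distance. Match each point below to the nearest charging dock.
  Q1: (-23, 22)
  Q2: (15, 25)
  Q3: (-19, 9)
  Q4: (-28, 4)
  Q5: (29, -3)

Q1→P2; Q2→P2; Q3→P1; Q4→P1; Q5→P3

Q1 at (-23, 22):
  P1: 58
  P2: 51
  P3: 89
  P4: 91
  → nearest: P2 (51)
Q2 at (15, 25):
  P1: 99
  P2: 10
  P3: 54
  P4: 88
  → nearest: P2 (10)
Q3 at (-19, 9):
  P1: 49
  P2: 60
  P3: 72
  P4: 74
  → nearest: P1 (49)
Q4 at (-28, 4):
  P1: 43
  P2: 74
  P3: 76
  P4: 78
  → nearest: P1 (43)
Q5 at (29, -3):
  P1: 85
  P2: 38
  P3: 12
  P4: 74
  → nearest: P3 (12)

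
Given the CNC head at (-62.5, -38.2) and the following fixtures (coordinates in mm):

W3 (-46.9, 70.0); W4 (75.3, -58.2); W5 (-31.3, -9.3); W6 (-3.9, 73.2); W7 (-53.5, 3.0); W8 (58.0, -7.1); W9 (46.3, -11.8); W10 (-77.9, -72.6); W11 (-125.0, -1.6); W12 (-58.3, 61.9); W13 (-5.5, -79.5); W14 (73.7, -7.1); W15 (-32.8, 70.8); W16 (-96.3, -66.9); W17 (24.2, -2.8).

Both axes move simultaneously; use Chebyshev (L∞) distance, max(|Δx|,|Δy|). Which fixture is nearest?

W5

Distances from (-62.5, -38.2):
W3: max(|15.6|, |108.2|) = 108.2 mm
W4: max(|137.8|, |-20.0|) = 137.8 mm
W5: max(|31.2|, |28.9|) = 31.2 mm
W6: max(|58.6|, |111.4|) = 111.4 mm
W7: max(|9.0|, |41.2|) = 41.2 mm
W8: max(|120.5|, |31.1|) = 120.5 mm
W9: max(|108.8|, |26.4|) = 108.8 mm
W10: max(|-15.4|, |-34.4|) = 34.4 mm
W11: max(|-62.5|, |36.6|) = 62.5 mm
W12: max(|4.2|, |100.1|) = 100.1 mm
W13: max(|57.0|, |-41.3|) = 57.0 mm
W14: max(|136.2|, |31.1|) = 136.2 mm
W15: max(|29.7|, |109.0|) = 109.0 mm
W16: max(|-33.8|, |-28.7|) = 33.8 mm
W17: max(|86.7|, |35.4|) = 86.7 mm
Minimum: W5 at 31.2 mm.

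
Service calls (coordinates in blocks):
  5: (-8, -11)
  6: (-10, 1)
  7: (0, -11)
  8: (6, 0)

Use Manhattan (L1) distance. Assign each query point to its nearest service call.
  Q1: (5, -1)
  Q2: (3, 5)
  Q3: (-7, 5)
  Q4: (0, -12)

Q1→8; Q2→8; Q3→6; Q4→7

Q1 at (5, -1):
  5: 23 blocks
  6: 17 blocks
  7: 15 blocks
  8: 2 blocks
  → nearest: 8 (2 blocks)
Q2 at (3, 5):
  5: 27 blocks
  6: 17 blocks
  7: 19 blocks
  8: 8 blocks
  → nearest: 8 (8 blocks)
Q3 at (-7, 5):
  5: 17 blocks
  6: 7 blocks
  7: 23 blocks
  8: 18 blocks
  → nearest: 6 (7 blocks)
Q4 at (0, -12):
  5: 9 blocks
  6: 23 blocks
  7: 1 blocks
  8: 18 blocks
  → nearest: 7 (1 blocks)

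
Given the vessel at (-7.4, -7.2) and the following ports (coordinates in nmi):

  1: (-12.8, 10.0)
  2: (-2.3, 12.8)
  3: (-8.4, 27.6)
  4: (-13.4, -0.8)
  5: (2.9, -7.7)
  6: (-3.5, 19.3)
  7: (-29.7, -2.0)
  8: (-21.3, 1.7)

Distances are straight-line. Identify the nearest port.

Distances from (-7.4, -7.2):
1: √((-5.4)² + (17.2)²) = √(29.160 + 295.840) = 18.0 nmi
2: √((5.1)² + (20.0)²) = √(26.010 + 400.000) = 20.6 nmi
3: √((-1.0)² + (34.8)²) = √(1.000 + 1211.040) = 34.8 nmi
4: √((-6.0)² + (6.4)²) = √(36.000 + 40.960) = 8.8 nmi
5: √((10.3)² + (-0.5)²) = √(106.090 + 0.250) = 10.3 nmi
6: √((3.9)² + (26.5)²) = √(15.210 + 702.250) = 26.8 nmi
7: √((-22.3)² + (5.2)²) = √(497.290 + 27.040) = 22.9 nmi
8: √((-13.9)² + (8.9)²) = √(193.210 + 79.210) = 16.5 nmi
Minimum: 4 at 8.8 nmi.

4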